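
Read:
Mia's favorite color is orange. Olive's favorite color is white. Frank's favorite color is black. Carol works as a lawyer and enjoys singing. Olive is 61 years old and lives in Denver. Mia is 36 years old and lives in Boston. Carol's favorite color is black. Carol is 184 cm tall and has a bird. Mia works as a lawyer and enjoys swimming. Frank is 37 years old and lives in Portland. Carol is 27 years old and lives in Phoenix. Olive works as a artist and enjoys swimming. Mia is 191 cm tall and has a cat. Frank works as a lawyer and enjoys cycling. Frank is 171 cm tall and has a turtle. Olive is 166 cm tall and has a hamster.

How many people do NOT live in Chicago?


Not in Chicago: 4

4


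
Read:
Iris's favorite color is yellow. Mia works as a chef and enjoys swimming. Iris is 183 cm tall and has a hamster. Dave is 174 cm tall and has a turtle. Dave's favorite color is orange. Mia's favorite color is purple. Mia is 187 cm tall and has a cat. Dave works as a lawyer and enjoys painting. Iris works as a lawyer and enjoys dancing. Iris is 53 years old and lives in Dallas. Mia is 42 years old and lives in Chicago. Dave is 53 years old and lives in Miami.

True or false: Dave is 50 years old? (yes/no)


Dave is actually 53. no

no


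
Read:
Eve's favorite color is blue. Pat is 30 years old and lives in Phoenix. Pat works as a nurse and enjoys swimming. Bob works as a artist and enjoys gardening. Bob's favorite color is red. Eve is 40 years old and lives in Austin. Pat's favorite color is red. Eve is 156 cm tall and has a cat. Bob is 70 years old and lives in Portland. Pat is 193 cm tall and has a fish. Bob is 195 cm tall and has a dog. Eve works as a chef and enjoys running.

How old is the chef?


The chef is Eve, age 40

40


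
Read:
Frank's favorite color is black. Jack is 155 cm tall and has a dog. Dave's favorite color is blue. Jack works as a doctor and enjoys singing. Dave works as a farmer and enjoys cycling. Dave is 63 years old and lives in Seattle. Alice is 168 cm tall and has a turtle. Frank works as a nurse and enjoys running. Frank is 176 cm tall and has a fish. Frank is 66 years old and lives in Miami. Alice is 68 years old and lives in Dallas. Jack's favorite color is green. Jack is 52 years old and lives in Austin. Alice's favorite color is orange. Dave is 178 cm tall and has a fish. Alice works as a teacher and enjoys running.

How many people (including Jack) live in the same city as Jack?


Jack lives in Austin. Count = 1

1


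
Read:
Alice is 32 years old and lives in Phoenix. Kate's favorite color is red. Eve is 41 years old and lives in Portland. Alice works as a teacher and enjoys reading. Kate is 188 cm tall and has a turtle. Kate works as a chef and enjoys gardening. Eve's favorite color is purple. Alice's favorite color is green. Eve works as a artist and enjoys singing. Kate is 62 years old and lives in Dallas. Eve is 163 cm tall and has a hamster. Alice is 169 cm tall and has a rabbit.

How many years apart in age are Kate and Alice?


62 vs 32, diff = 30

30


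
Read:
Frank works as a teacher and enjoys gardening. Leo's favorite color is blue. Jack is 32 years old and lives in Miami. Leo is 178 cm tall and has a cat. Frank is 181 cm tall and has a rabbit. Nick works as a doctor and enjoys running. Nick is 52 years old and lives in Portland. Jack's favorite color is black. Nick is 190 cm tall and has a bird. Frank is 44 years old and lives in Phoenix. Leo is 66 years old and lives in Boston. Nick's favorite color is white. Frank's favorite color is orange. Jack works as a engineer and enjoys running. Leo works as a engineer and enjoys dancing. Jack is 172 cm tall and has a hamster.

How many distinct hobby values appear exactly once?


Unique hobby values: 2

2


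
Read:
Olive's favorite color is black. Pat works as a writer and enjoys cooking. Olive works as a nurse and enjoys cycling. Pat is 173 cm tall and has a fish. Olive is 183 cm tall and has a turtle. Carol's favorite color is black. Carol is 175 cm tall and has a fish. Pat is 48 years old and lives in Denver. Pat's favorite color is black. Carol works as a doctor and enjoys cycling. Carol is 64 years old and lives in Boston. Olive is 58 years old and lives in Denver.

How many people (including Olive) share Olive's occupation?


Olive is a nurse. Count = 1

1


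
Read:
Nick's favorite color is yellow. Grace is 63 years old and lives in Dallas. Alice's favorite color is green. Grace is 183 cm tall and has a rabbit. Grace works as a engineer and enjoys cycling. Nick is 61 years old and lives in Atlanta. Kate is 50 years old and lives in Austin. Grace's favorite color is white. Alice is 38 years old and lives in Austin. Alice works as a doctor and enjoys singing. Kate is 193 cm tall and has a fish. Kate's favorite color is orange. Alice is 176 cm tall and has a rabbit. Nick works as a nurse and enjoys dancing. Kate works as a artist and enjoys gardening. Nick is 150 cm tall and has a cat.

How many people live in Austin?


Count in Austin: 2

2


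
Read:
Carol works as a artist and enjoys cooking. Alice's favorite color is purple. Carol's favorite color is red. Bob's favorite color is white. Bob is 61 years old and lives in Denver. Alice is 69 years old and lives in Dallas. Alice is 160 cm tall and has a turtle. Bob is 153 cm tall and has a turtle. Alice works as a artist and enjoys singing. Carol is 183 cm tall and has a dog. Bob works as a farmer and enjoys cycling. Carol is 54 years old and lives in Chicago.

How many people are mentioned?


People: Carol, Alice, Bob. Count = 3

3


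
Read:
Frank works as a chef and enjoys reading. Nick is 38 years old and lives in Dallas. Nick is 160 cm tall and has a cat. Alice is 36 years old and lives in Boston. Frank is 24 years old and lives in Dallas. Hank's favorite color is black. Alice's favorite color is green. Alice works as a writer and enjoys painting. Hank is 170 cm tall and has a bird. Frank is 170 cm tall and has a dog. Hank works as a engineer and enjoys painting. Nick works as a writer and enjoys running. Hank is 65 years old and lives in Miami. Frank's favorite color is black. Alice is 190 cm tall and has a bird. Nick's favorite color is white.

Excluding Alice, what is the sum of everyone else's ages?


Sum (excluding Alice): 127

127


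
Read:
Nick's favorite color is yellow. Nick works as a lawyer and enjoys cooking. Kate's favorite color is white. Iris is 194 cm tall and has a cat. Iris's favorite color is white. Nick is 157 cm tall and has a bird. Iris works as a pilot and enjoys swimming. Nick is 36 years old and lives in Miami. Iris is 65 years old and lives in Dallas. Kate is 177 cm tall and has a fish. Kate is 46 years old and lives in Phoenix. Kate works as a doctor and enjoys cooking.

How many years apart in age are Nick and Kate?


36 vs 46, diff = 10

10


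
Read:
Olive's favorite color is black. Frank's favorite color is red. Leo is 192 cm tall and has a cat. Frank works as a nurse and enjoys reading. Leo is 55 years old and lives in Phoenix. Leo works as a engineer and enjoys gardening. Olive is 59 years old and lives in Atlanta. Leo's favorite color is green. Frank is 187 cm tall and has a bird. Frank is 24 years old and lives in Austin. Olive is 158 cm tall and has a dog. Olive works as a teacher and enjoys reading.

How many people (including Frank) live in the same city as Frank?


Frank lives in Austin. Count = 1

1


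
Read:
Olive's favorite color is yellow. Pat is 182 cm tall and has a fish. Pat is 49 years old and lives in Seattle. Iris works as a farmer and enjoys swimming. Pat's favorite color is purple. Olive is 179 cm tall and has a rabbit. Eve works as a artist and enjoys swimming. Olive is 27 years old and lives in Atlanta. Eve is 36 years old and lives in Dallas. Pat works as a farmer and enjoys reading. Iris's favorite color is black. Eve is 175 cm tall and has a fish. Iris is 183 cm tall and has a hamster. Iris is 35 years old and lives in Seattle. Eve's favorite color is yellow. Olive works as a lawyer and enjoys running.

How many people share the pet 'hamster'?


Count: 1

1


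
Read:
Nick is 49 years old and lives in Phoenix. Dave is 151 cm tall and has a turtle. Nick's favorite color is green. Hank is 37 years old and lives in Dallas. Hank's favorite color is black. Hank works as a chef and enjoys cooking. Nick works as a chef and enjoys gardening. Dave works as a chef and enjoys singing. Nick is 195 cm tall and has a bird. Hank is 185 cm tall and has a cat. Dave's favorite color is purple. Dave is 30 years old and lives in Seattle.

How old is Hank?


Hank is 37 years old

37


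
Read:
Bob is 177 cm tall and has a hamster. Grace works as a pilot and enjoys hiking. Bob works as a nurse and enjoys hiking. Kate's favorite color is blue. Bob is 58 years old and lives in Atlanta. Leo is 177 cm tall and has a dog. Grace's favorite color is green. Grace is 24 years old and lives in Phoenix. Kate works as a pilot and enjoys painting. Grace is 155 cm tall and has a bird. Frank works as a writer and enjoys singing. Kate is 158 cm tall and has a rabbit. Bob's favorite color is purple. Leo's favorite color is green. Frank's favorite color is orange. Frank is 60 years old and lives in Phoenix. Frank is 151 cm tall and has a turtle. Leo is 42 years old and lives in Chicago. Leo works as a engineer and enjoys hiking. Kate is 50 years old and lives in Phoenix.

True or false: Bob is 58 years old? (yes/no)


Bob is actually 58. yes

yes


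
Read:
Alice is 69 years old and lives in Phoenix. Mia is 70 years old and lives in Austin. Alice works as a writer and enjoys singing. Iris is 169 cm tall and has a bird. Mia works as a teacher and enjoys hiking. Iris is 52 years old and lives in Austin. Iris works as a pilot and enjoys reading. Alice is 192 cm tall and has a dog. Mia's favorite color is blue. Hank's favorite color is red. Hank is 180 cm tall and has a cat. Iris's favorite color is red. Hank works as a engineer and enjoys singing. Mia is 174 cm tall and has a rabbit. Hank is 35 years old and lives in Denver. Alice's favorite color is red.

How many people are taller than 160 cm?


Taller than 160: 4

4


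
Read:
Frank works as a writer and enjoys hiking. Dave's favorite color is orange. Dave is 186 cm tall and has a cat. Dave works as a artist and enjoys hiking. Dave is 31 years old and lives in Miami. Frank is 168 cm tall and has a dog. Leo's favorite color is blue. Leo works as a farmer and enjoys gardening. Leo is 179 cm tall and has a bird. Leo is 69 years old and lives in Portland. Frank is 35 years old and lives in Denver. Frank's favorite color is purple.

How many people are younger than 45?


Filter: 2

2


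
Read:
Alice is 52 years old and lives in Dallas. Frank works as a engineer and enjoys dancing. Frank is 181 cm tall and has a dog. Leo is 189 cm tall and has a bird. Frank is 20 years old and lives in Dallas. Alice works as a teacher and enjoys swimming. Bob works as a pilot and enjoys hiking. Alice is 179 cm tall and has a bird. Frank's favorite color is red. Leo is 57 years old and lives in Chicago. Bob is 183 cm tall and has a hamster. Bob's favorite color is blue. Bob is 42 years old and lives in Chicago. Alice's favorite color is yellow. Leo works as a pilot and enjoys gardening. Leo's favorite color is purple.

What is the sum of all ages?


52+57+42+20 = 171

171


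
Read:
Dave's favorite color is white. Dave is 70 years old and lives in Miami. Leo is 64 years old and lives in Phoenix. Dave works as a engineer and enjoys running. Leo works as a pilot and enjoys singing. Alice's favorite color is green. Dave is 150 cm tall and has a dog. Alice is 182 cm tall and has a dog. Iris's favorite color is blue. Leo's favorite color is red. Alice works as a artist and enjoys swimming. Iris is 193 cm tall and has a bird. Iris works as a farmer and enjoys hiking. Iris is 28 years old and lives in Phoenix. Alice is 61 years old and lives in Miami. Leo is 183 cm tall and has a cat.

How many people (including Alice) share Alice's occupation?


Alice is a artist. Count = 1

1


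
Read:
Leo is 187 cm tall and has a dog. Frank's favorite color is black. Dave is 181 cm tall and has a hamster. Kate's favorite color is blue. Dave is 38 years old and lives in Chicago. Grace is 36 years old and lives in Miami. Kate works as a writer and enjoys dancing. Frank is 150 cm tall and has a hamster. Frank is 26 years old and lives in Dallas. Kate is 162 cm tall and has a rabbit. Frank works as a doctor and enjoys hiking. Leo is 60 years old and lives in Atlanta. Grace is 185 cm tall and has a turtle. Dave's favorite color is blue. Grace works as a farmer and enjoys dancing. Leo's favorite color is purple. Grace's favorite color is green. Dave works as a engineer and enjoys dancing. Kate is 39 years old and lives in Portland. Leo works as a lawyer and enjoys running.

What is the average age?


Sum=199, n=5, avg=39.8

39.8


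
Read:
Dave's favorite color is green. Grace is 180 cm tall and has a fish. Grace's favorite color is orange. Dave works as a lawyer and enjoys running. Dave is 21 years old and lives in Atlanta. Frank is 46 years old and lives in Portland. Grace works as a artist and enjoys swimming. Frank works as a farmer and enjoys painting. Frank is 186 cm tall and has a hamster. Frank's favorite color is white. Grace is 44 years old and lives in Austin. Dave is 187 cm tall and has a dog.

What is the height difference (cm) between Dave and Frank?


|187 - 186| = 1

1


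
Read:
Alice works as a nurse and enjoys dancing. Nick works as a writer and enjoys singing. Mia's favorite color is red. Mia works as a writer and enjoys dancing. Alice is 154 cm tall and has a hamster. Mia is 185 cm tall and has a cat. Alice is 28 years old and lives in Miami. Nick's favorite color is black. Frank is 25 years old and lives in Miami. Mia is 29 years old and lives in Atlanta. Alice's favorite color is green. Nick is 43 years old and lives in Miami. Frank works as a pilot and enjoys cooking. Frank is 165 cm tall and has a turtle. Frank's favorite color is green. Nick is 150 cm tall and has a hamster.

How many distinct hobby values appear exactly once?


Unique hobby values: 2

2


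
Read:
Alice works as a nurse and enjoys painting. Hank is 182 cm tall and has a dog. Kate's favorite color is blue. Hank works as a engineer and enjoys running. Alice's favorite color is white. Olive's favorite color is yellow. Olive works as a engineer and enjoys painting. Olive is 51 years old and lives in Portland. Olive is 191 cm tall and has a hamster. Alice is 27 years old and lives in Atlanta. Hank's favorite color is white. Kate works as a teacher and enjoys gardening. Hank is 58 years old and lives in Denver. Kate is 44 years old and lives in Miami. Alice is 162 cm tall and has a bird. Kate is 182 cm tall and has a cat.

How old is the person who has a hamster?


Person with hamster is Olive, age 51

51


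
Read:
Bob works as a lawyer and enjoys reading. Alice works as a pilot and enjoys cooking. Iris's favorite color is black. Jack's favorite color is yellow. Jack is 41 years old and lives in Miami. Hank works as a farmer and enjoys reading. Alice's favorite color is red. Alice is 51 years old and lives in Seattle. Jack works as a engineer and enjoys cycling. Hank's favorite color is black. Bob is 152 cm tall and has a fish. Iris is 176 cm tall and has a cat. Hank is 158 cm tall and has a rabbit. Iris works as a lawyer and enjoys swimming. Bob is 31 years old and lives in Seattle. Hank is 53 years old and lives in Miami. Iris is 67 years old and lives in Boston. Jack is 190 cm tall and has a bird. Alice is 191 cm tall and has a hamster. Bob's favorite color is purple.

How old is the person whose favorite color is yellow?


Person with favorite color=yellow is Jack, age 41

41


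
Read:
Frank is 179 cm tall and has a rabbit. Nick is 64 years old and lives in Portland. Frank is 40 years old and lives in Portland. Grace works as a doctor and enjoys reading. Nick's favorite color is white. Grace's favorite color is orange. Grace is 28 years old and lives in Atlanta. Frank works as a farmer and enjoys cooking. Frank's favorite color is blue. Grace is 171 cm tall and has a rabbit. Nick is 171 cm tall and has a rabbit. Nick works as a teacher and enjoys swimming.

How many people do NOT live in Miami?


Not in Miami: 3

3


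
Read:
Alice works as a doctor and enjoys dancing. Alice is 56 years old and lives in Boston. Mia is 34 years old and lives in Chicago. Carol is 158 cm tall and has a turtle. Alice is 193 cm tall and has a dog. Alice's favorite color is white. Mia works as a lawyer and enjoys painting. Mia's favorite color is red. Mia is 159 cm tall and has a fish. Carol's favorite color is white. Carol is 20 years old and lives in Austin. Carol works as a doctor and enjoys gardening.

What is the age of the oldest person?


Oldest: Alice at 56

56


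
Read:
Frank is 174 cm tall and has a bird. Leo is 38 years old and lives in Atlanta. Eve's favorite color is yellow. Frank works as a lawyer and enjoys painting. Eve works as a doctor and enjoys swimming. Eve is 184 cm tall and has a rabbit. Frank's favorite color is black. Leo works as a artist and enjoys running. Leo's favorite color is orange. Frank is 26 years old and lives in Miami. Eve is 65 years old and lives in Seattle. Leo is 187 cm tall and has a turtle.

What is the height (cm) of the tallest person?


Tallest: Leo at 187 cm

187


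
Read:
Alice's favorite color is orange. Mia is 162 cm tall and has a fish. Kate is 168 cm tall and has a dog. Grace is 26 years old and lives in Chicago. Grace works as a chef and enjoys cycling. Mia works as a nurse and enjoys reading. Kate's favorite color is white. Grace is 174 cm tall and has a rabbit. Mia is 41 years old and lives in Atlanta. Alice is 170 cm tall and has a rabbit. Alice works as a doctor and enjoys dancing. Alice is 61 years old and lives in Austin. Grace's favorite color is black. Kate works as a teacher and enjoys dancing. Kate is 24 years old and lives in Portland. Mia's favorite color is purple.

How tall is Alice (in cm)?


Alice is 170 cm tall

170


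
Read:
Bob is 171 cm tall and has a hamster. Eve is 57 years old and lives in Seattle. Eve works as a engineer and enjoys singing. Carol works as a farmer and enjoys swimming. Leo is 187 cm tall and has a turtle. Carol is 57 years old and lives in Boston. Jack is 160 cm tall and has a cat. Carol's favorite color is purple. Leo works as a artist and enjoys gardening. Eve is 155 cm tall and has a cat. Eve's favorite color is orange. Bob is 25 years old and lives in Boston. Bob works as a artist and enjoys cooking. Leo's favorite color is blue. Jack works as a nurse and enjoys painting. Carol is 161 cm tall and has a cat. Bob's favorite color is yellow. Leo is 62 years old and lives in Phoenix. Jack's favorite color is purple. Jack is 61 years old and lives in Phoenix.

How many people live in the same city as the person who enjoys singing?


Person with hobby singing is Eve, city Seattle. Count = 1

1


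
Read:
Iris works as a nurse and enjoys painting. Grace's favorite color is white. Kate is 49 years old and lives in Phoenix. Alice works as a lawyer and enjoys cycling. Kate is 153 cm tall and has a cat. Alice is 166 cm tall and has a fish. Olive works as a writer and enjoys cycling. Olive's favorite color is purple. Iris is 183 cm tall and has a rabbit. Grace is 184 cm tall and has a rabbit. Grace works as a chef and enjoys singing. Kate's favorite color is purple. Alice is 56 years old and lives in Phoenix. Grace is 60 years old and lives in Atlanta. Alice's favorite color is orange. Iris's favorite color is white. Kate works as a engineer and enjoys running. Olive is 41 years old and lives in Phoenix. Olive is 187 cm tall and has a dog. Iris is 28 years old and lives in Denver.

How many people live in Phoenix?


Count in Phoenix: 3

3


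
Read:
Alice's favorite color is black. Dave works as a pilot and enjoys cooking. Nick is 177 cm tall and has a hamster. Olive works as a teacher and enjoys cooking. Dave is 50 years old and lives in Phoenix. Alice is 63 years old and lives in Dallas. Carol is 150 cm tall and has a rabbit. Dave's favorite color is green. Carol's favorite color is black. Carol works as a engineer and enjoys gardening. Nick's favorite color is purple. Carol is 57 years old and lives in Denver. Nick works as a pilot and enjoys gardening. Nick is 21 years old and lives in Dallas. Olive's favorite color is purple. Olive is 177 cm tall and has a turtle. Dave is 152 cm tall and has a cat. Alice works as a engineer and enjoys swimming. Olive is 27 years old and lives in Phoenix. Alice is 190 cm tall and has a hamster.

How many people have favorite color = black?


Count: 2

2


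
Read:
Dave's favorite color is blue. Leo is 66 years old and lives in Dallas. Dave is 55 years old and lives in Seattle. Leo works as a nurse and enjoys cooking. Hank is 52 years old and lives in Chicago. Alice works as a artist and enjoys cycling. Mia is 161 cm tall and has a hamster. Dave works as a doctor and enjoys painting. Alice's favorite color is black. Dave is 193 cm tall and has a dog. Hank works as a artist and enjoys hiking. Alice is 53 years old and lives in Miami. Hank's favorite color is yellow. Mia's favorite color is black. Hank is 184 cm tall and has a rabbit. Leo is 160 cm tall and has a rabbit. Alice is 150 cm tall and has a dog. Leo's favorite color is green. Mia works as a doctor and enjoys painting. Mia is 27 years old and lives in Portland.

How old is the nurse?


The nurse is Leo, age 66

66


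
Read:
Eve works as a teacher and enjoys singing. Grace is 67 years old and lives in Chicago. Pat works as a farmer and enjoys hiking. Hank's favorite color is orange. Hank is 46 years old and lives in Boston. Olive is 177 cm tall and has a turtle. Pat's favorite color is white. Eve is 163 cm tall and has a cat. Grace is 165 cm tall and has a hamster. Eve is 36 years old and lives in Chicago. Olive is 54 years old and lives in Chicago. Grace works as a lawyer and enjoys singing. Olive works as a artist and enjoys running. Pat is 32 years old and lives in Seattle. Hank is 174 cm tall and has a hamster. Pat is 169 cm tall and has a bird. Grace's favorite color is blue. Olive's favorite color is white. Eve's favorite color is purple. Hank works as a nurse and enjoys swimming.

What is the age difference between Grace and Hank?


|67 - 46| = 21

21


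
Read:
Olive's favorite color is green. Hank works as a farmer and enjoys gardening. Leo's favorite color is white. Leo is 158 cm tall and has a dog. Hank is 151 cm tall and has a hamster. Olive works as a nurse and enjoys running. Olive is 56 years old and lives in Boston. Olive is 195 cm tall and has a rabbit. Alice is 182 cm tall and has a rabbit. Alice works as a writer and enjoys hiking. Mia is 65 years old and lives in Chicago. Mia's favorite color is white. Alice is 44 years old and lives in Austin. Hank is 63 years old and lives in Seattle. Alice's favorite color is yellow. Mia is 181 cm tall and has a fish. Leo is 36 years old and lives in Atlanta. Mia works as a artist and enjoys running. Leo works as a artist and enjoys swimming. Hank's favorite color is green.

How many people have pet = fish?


Count: 1

1


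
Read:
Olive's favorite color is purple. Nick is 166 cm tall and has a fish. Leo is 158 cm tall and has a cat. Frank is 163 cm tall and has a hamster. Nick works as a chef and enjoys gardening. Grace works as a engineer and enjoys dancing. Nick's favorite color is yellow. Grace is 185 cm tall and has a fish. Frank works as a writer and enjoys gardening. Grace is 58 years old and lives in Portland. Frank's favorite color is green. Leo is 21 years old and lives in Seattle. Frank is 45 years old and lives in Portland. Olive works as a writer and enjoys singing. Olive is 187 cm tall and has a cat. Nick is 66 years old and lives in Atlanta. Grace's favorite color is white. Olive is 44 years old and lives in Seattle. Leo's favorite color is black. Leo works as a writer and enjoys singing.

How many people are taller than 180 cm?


Taller than 180: 2

2


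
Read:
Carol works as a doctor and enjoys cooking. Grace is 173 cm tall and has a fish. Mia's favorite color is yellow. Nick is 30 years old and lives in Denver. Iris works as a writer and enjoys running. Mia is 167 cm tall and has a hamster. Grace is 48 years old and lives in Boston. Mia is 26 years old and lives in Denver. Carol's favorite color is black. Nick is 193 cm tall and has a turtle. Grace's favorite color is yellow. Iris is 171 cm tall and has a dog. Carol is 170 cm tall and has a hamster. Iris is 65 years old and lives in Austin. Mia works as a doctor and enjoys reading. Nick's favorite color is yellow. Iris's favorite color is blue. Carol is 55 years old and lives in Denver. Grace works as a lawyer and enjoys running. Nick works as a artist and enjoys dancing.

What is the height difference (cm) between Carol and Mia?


|170 - 167| = 3

3


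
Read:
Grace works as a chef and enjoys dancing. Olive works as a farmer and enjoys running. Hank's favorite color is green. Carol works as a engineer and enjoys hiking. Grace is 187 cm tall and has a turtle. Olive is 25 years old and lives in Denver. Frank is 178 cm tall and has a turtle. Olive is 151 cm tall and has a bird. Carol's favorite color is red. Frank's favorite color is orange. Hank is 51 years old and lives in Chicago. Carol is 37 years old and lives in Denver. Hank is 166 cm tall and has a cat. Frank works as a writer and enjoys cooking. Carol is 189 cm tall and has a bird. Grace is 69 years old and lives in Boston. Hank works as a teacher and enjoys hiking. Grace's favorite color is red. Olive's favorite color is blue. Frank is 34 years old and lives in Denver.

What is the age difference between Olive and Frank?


|25 - 34| = 9

9


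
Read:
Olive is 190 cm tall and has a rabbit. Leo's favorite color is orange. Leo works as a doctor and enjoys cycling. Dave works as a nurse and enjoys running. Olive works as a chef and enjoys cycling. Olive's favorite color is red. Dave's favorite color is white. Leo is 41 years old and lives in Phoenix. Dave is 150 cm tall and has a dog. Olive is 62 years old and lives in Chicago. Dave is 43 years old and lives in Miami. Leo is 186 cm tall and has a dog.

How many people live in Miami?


Count in Miami: 1

1


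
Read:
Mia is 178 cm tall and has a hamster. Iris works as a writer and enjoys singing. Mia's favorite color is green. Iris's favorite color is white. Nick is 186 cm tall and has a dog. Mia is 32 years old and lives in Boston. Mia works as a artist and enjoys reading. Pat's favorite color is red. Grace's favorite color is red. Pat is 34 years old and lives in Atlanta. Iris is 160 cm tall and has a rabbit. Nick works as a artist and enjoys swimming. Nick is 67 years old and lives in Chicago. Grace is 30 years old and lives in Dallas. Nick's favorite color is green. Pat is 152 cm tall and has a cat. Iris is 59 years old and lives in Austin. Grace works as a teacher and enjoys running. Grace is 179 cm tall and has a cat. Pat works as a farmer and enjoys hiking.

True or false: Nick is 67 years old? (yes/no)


Nick is actually 67. yes

yes


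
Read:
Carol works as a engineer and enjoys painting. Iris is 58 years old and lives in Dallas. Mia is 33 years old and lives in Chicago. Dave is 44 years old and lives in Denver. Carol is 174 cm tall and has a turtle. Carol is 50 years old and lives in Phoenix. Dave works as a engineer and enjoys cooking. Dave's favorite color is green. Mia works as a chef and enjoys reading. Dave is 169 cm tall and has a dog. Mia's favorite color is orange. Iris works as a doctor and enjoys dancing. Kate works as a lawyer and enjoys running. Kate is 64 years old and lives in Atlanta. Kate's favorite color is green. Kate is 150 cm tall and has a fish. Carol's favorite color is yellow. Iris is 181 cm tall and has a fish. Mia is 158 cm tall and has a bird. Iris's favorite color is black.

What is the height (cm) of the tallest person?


Tallest: Iris at 181 cm

181


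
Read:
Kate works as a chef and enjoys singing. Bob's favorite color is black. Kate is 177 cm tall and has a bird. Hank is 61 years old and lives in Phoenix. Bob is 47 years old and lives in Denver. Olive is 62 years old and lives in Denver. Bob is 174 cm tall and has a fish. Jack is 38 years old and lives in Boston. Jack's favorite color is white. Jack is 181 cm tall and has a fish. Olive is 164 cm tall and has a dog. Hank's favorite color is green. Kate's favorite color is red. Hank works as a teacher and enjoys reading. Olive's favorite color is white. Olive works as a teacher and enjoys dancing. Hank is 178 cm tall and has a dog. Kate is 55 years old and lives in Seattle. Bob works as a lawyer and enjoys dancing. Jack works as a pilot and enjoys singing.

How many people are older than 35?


Filter: 5

5


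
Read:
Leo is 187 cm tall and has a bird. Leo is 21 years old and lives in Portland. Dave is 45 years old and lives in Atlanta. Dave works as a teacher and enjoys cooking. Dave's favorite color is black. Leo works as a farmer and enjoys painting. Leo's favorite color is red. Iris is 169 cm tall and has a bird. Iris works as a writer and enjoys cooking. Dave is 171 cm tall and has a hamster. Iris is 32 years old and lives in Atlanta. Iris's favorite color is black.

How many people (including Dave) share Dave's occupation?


Dave is a teacher. Count = 1

1


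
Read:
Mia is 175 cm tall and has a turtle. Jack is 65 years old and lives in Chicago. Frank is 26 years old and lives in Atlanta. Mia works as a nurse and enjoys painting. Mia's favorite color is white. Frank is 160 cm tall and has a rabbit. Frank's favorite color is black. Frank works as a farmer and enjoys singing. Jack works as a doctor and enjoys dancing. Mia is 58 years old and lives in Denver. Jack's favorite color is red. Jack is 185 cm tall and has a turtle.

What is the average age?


Sum=149, n=3, avg=49.67

49.67


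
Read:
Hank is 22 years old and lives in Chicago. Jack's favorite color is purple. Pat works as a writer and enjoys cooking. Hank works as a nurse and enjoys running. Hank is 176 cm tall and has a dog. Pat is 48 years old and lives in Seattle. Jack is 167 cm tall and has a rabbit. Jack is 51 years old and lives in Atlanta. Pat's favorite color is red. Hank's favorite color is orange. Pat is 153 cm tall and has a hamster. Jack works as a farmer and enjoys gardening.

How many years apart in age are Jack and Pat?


51 vs 48, diff = 3

3


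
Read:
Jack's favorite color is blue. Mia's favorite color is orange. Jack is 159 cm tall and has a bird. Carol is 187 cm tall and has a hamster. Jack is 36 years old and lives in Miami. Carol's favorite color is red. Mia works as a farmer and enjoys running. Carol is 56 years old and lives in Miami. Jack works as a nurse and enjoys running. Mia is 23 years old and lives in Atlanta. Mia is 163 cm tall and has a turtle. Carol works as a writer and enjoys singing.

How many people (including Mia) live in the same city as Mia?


Mia lives in Atlanta. Count = 1

1


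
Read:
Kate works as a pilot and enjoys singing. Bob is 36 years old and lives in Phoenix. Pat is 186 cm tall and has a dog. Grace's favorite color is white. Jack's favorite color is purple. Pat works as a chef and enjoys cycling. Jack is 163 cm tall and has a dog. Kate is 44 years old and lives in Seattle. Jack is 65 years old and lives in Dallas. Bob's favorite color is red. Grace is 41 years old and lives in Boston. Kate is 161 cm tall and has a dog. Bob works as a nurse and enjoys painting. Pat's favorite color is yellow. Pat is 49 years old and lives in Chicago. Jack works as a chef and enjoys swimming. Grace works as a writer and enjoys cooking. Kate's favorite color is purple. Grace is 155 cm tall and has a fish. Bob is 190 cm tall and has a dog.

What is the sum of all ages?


36+49+41+65+44 = 235

235


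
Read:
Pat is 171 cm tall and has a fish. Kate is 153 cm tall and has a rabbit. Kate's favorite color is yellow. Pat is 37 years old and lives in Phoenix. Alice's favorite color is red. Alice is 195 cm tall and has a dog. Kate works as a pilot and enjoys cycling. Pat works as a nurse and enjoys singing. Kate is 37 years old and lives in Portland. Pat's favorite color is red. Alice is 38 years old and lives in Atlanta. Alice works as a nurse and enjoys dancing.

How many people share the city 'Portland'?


Count: 1

1


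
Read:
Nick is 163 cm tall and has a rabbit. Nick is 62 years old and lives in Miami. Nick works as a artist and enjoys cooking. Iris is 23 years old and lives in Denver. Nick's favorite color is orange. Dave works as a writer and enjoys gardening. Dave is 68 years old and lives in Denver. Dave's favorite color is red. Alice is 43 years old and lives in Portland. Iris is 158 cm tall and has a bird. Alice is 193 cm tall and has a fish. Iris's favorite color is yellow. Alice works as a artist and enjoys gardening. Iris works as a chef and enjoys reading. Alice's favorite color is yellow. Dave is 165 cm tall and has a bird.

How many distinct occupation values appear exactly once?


Unique occupation values: 2

2


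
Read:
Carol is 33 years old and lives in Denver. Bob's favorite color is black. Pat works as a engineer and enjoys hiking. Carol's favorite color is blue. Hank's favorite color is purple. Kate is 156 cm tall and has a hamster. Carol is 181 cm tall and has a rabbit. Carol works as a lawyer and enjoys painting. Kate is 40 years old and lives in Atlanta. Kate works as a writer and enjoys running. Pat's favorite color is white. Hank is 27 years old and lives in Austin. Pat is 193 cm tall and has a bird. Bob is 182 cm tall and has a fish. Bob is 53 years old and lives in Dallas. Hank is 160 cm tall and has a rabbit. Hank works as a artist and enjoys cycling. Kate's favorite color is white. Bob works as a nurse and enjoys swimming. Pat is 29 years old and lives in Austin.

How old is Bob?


Bob is 53 years old

53


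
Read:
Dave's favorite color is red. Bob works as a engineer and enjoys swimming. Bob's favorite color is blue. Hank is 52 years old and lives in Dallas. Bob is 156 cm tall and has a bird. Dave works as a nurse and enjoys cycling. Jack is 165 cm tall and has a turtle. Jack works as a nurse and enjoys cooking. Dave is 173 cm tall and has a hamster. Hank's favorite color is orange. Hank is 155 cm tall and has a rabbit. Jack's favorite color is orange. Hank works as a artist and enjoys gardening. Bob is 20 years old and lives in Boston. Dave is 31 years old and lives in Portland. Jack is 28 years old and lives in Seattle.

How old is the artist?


The artist is Hank, age 52

52


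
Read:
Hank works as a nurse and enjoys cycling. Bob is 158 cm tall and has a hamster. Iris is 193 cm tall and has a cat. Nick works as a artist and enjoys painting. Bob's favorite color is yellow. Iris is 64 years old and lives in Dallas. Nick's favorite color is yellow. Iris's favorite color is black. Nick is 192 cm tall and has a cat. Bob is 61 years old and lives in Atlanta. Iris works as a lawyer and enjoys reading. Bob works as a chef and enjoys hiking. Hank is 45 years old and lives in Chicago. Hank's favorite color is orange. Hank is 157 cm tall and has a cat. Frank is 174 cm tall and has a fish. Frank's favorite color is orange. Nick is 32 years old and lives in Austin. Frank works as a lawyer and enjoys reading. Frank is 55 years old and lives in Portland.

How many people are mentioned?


People: Hank, Frank, Bob, Iris, Nick. Count = 5

5


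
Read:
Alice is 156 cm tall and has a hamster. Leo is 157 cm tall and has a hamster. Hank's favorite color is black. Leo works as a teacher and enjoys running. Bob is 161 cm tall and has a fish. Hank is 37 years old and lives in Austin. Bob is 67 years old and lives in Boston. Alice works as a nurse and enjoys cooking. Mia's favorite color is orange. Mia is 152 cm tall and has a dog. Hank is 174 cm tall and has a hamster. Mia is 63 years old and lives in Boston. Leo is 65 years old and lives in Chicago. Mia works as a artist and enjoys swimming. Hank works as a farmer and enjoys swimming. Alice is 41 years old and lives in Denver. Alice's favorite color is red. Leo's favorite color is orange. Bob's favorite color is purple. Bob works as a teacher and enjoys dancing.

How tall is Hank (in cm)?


Hank is 174 cm tall

174


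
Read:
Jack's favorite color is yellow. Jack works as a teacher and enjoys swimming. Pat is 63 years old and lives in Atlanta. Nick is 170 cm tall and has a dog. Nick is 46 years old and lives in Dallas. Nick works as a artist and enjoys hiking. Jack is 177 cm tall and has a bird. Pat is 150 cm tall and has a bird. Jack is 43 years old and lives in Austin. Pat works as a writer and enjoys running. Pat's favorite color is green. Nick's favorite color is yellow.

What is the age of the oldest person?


Oldest: Pat at 63

63


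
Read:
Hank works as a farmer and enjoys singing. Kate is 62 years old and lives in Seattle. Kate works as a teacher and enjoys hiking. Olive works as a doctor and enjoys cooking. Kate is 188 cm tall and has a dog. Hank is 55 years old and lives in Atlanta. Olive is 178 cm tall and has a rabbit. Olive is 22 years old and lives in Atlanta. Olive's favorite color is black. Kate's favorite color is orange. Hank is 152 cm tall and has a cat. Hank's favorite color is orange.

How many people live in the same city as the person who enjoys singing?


Person with hobby singing is Hank, city Atlanta. Count = 2

2


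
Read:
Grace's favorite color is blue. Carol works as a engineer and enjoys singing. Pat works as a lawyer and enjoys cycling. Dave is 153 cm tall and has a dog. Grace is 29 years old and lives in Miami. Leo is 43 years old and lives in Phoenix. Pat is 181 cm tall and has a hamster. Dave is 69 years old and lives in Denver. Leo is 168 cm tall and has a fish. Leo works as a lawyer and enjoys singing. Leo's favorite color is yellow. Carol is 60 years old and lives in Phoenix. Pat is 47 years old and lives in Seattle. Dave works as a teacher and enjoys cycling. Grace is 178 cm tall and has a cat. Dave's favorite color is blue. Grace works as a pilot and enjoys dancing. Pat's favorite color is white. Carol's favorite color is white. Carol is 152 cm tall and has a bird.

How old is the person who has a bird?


Person with bird is Carol, age 60

60


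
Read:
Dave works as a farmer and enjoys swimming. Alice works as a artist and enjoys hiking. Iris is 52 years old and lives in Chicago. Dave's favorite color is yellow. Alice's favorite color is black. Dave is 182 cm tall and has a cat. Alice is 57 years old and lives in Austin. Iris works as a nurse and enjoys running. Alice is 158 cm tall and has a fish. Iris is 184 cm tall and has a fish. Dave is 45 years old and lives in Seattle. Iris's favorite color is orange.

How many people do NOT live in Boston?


Not in Boston: 3

3


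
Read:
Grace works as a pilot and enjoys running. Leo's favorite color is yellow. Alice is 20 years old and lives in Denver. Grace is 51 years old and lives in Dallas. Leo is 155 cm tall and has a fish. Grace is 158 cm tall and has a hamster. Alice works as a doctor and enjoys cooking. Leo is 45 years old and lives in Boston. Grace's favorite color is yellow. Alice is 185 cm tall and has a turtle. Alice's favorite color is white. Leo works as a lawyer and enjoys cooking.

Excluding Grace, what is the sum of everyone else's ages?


Sum (excluding Grace): 65

65


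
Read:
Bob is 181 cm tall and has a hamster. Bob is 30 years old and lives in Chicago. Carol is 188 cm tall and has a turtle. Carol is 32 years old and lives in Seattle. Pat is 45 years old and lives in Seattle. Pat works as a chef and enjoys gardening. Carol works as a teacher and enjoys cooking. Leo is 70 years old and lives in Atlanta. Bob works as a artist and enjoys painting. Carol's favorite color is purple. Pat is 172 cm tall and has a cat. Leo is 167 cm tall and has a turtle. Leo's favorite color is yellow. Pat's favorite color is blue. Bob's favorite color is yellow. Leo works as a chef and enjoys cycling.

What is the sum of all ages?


32+45+70+30 = 177

177
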